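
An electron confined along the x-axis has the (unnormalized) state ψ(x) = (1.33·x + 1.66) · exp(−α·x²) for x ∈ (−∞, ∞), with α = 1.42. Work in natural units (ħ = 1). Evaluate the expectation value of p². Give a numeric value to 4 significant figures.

1.708

p² ψ = −ħ² d²ψ/dx²; ⟨p²⟩ = −ħ² ∫ ψ*·ψ'' dx / ∫|ψ|² dx.
Expand each integrand as polynomial × e^(−2αx²) and use ∫x^(2j)·e^(−2αx²) dx = (2j−1)!!/(4α)^j · √(π/(2α)), odd powers → 0; here √(π/(2α)) = 1.0518. Differentiate with the product rule, d/dx e^(−αx²) = −2αx·e^(−αx²).
State is unnormalized: ∫|ψ|² dx = 3.2258, and ∫ψ*·(−ħ² ψ'') dx = 5.5108, so ⟨p²⟩ = 5.5108 / 3.2258.
⟨p²⟩ = 1.7084.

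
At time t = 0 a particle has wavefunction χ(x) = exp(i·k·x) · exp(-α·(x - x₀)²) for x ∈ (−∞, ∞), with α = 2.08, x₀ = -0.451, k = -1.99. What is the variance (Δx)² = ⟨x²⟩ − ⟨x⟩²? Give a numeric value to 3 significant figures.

0.120

Compute ⟨x⟩ and ⟨x²⟩ separately, then (Δx)² = ⟨x²⟩ − ⟨x⟩².
Gaussian moments (u = x − x₀): ∫u^(2j)·e^(−2αu²) du = (2j−1)!!/(4α)^j · √(π/(2α)), odd powers integrate to 0; here √(π/(2α)) = 0.86902.
Normalization: ∫|χ|² dx = 0.86902.
⟨x⟩ = -0.45100 and ⟨x²⟩ = 0.32359.
(Δx)² = 0.32359 − (-0.45100)² = 0.12019.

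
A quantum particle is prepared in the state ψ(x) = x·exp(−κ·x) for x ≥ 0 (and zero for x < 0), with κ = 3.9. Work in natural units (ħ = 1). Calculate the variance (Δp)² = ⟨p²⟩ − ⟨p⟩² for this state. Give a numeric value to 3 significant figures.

15.2

Compute ⟨p⟩ and ⟨p²⟩ separately; (Δp)² = ⟨p²⟩ − ⟨p⟩².
Differentiate x·exp(−κ·x) with the product rule; every integrand then reduces to terms xʲ·e^(−2κx) on [0, ∞), with ∫₀^∞ xʲ·e^(−2κx) dx = j!/(2κ)^(j+1).
Normalization: ∫|ψ|² dx = 0.0042145.
⟨p⟩ = 0.0000 and ⟨p²⟩ = 15.210.
(Δp)² = 15.210 − (0.0000)² = 15.210.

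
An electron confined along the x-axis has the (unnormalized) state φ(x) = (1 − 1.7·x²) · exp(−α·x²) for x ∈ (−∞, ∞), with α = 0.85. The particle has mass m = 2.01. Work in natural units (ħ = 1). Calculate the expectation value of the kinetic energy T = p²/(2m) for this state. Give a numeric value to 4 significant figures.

T = −(ħ²/2m) d²/dx², so ⟨T⟩ = −(ħ²/2m) ∫ φ*·φ'' dx / ∫|φ|² dx; with m = 2.01.
Expand each integrand as polynomial × e^(−2αx²) and use ∫x^(2j)·e^(−2αx²) dx = (2j−1)!!/(4α)^j · √(π/(2α)), odd powers → 0; here √(π/(2α)) = 1.3594. Differentiate with the product rule, d/dx e^(−αx²) = −2αx·e^(−αx²).
State is unnormalized: ∫|φ|² dx = 1.0196, and ∫φ*·(−ħ²/2m · φ'') dx = 1.0779, so ⟨T⟩ = 1.0779 / 1.0196.
⟨T⟩ = 1.0572.

1.057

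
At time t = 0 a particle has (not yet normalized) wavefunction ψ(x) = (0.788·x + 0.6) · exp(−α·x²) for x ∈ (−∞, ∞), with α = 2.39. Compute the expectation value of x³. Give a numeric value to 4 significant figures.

⟨x³⟩ = ∫ x³·|ψ|² dx / ∫|ψ|² dx (integrals over the domain).
Expand each integrand as polynomial × e^(−2αx²) and use ∫x^(2j)·e^(−2αx²) dx = (2j−1)!!/(4α)^j · √(π/(2α)), odd powers → 0; here √(π/(2α)) = 0.81070.
State is unnormalized: ∫|ψ|² dx = 0.34451, and ∫ψ*·x³·ψ dx = 0.025164, so ⟨x³⟩ = 0.025164 / 0.34451.
⟨x³⟩ = 0.073042.

0.07304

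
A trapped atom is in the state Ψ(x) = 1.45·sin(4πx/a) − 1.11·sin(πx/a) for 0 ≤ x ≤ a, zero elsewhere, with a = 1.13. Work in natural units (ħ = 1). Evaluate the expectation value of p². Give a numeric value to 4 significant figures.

p² Ψ = −ħ² d²Ψ/dx²; ⟨p²⟩ = −ħ² ∫ Ψ*·Ψ'' dx / ∫|Ψ|² dx.
d²/dx² sin(jπx/a) = −(jπ/a)²·sin(jπx/a); on 0 ≤ x ≤ a, ∫sin²(jπx/a) dx = a/2 and ∫sin(jπx/a)·sin(lπx/a) dx = 0 for j ≠ l, so only diagonal terms survive in ∫|Ψ|² and ∫Ψ·Ψ″; ∫Ψ·Ψ′ dx = [Ψ²/2] between the walls = 0.
State is unnormalized: ∫|Ψ|² dx = 1.8840, and ∫Ψ*·(−ħ² Ψ'') dx = 152.29, so ⟨p²⟩ = 152.29 / 1.8840.
⟨p²⟩ = 80.831.

80.83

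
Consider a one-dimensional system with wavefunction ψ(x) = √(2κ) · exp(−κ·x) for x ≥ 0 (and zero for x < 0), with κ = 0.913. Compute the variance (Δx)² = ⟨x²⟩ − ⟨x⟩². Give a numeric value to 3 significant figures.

0.300

Compute ⟨x⟩ and ⟨x²⟩ separately, then (Δx)² = ⟨x²⟩ − ⟨x⟩².
Every integrand reduces to terms xʲ·e^(−2κx) on [0, ∞); use ∫₀^∞ xʲ·e^(−2κx) dx = j!/(2κ)^(j+1).
⟨x⟩ = 0.54765 and ⟨x²⟩ = 0.59983.
(Δx)² = 0.59983 − (0.54765)² = 0.29992.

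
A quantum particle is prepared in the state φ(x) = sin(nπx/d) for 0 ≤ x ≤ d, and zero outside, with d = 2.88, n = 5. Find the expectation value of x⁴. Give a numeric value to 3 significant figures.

13.5

⟨x⁴⟩ = ∫ x⁴·|φ|² dx / ∫|φ|² dx (integrals over the domain).
With sin²θ = (1 − cos2θ)/2 on 0 ≤ x ≤ d: ∫sin²(nπx/d) dx = d/2, ∫x·sin²(nπx/d) dx = d²/4, ∫x²·sin²(nπx/d) dx = d³·(1/6 − 1/(4n²π²)); higher powers xᵏ the same way, integrating xᵏ·cos(2nπx/d) by parts.
State is unnormalized: ∫|φ|² dx = 1.4400, and ∫φ*·x⁴·φ dx = 19.414, so ⟨x⁴⟩ = 19.414 / 1.4400.
⟨x⁴⟩ = 13.482.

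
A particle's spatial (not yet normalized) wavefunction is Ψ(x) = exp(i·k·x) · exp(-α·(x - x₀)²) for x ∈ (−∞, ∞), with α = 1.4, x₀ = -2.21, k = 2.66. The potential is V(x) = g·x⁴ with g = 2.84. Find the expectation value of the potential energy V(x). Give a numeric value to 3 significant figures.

82.9

⟨V⟩ = ∫ V(x)·|Ψ|² dx / ∫|Ψ|² dx.
Gaussian moments (u = x − x₀): ∫u^(2j)·e^(−2αu²) du = (2j−1)!!/(4α)^j · √(π/(2α)), odd powers integrate to 0; here √(π/(2α)) = 1.0592.
State is unnormalized: ∫|Ψ|² dx = 1.0592, and ∫Ψ*·V(x)·Ψ dx = 87.790, so ⟨V⟩ = 87.790 / 1.0592.
⟨V⟩ = 82.880.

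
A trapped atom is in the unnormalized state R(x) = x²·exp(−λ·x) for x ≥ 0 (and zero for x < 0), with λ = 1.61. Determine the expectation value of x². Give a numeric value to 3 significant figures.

2.89

⟨x²⟩ = ∫ x²·|R|² dx / ∫|R|² dx (integrals over the domain).
Every integrand reduces to terms xʲ·e^(−2λx) on [0, ∞); use ∫₀^∞ xʲ·e^(−2λx) dx = j!/(2λ)^(j+1).
State is unnormalized: ∫|R|² dx = 0.069332, and ∫R*·x²·R dx = 0.20060, so ⟨x²⟩ = 0.20060 / 0.069332.
⟨x²⟩ = 2.8934.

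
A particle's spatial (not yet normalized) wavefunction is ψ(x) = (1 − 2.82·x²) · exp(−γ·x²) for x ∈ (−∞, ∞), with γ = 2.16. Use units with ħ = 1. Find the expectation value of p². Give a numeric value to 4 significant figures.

p² ψ = −ħ² d²ψ/dx²; ⟨p²⟩ = −ħ² ∫ ψ*·ψ'' dx / ∫|ψ|² dx.
Expand each integrand as polynomial × e^(−2γx²) and use ∫x^(2j)·e^(−2γx²) dx = (2j−1)!!/(4γ)^j · √(π/(2γ)), odd powers → 0; here √(π/(2γ)) = 0.85277. Differentiate with the product rule, d/dx e^(−γx²) = −2γx·e^(−γx²).
State is unnormalized: ∫|ψ|² dx = 0.56864, and ∫ψ*·(−ħ² ψ'') dx = 4.4180, so ⟨p²⟩ = 4.4180 / 0.56864.
⟨p²⟩ = 7.7694.

7.769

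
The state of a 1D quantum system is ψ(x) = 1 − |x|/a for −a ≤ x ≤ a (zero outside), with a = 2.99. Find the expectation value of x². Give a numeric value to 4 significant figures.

0.8940

⟨x²⟩ = ∫ x²·|ψ|² dx / ∫|ψ|² dx (integrals over the domain).
ψ is even, so ∫ over [−a, a] = 2∫₀ᵃ with ψ = 1 − x/a there: ∫₀ᵃ (1 − x/a)² dx = a/3, ∫₀ᵃ x²(1 − x/a)² dx = a³/30, ∫₀ᵃ x⁴(1 − x/a)² dx = a⁵/105.
State is unnormalized: ∫|ψ|² dx = 1.9933, and ∫ψ*·x²·ψ dx = 1.7821, so ⟨x²⟩ = 1.7821 / 1.9933.
⟨x²⟩ = 0.89401.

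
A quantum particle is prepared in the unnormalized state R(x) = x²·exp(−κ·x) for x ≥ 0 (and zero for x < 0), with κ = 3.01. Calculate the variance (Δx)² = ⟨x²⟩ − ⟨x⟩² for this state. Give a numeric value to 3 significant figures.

0.138

Compute ⟨x⟩ and ⟨x²⟩ separately, then (Δx)² = ⟨x²⟩ − ⟨x⟩².
Every integrand reduces to terms xʲ·e^(−2κx) on [0, ∞); use ∫₀^∞ xʲ·e^(−2κx) dx = j!/(2κ)^(j+1).
Normalization: ∫|R|² dx = 0.0030355.
⟨x⟩ = 0.83056 and ⟨x²⟩ = 0.82781.
(Δx)² = 0.82781 − (0.83056)² = 0.13797.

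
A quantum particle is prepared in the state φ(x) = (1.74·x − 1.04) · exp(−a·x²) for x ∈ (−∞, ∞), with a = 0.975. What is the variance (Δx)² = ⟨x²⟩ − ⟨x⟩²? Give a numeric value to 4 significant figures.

Compute ⟨x⟩ and ⟨x²⟩ separately, then (Δx)² = ⟨x²⟩ − ⟨x⟩².
Expand each integrand as polynomial × e^(−2ax²) and use ∫x^(2j)·e^(−2ax²) dx = (2j−1)!!/(4a)^j · √(π/(2a)), odd powers → 0; here √(π/(2a)) = 1.2693.
Normalization: ∫|φ|² dx = 2.3582.
⟨x⟩ = -0.49949 and ⟨x²⟩ = 0.47069.
(Δx)² = 0.47069 − (-0.49949)² = 0.22120.

0.2212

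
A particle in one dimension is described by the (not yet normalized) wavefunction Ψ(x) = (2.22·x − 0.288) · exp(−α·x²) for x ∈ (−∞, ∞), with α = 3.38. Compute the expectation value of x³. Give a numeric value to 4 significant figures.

⟨x³⟩ = ∫ x³·|Ψ|² dx / ∫|Ψ|² dx (integrals over the domain).
Expand each integrand as polynomial × e^(−2αx²) and use ∫x^(2j)·e^(−2αx²) dx = (2j−1)!!/(4α)^j · √(π/(2α)), odd powers → 0; here √(π/(2α)) = 0.68171.
State is unnormalized: ∫|Ψ|² dx = 0.30505, and ∫Ψ*·x³·Ψ dx = -0.014307, so ⟨x³⟩ = -0.014307 / 0.30505.
⟨x³⟩ = -0.046901.

-0.04690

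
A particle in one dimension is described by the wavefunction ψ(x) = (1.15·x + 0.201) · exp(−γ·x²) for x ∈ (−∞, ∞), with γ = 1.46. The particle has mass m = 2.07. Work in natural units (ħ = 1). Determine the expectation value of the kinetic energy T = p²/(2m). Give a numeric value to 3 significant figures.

T = −(ħ²/2m) d²/dx², so ⟨T⟩ = −(ħ²/2m) ∫ ψ*·ψ'' dx / ∫|ψ|² dx; with m = 2.07.
Expand each integrand as polynomial × e^(−2γx²) and use ∫x^(2j)·e^(−2γx²) dx = (2j−1)!!/(4γ)^j · √(π/(2γ)), odd powers → 0; here √(π/(2γ)) = 1.0373. Differentiate with the product rule, d/dx e^(−γx²) = −2γx·e^(−γx²).
State is unnormalized: ∫|ψ|² dx = 0.27680, and ∫ψ*·(−ħ²/2m · ψ'') dx = 0.26329, so ⟨T⟩ = 0.26329 / 0.27680.
⟨T⟩ = 0.95119.

0.951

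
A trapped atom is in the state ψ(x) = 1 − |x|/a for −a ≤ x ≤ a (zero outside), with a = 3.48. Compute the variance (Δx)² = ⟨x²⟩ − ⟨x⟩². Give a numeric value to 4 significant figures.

1.211

Compute ⟨x⟩ and ⟨x²⟩ separately, then (Δx)² = ⟨x²⟩ − ⟨x⟩².
ψ is even, so ∫ over [−a, a] = 2∫₀ᵃ with ψ = 1 − x/a there: ∫₀ᵃ (1 − x/a)² dx = a/3, ∫₀ᵃ x²(1 − x/a)² dx = a³/30, ∫₀ᵃ x⁴(1 − x/a)² dx = a⁵/105.
Normalization: ∫|ψ|² dx = 2.3200.
⟨x⟩ = 0.0000 and ⟨x²⟩ = 1.2110.
(Δx)² = 1.2110 − (0.0000)² = 1.2110.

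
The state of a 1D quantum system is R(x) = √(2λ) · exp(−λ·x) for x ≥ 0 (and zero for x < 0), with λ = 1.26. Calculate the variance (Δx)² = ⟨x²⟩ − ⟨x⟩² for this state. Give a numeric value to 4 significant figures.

Compute ⟨x⟩ and ⟨x²⟩ separately, then (Δx)² = ⟨x²⟩ − ⟨x⟩².
Every integrand reduces to terms xʲ·e^(−2λx) on [0, ∞); use ∫₀^∞ xʲ·e^(−2λx) dx = j!/(2λ)^(j+1).
⟨x⟩ = 0.39683 and ⟨x²⟩ = 0.31494.
(Δx)² = 0.31494 − (0.39683)² = 0.15747.

0.1575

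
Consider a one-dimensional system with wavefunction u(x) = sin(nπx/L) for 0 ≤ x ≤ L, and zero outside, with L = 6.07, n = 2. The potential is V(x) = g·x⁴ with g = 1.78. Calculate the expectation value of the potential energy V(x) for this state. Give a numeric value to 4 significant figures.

⟨V⟩ = ∫ V(x)·|u|² dx / ∫|u|² dx.
With sin²θ = (1 − cos2θ)/2 on 0 ≤ x ≤ L: ∫sin²(nπx/L) dx = L/2, ∫x·sin²(nπx/L) dx = L²/4, ∫x²·sin²(nπx/L) dx = L³·(1/6 − 1/(4n²π²)); higher powers xᵏ the same way, integrating xᵏ·cos(2nπx/L) by parts.
State is unnormalized: ∫|u|² dx = 3.0350, and ∫u*·V(x)·u dx = 1288.1, so ⟨V⟩ = 1288.1 / 3.0350.
⟨V⟩ = 424.40.

424.4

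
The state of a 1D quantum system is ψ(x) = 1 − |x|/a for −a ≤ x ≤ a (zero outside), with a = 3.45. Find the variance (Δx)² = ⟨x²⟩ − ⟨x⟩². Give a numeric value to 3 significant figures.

1.19

Compute ⟨x⟩ and ⟨x²⟩ separately, then (Δx)² = ⟨x²⟩ − ⟨x⟩².
ψ is even, so ∫ over [−a, a] = 2∫₀ᵃ with ψ = 1 − x/a there: ∫₀ᵃ (1 − x/a)² dx = a/3, ∫₀ᵃ x²(1 − x/a)² dx = a³/30, ∫₀ᵃ x⁴(1 − x/a)² dx = a⁵/105.
Normalization: ∫|ψ|² dx = 2.3000.
⟨x⟩ = 0.0000 and ⟨x²⟩ = 1.1903.
(Δx)² = 1.1903 − (0.0000)² = 1.1903.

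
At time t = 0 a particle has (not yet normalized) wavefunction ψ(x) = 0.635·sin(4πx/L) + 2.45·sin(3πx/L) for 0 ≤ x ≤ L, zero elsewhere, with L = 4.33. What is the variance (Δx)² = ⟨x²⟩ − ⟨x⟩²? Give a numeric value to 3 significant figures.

1.29

Compute ⟨x⟩ and ⟨x²⟩ separately, then (Δx)² = ⟨x²⟩ − ⟨x⟩².
On 0 ≤ x ≤ L (j ≠ l): ∫sin²(jπx/L) dx = L/2, ∫sin(jπx/L)·sin(lπx/L) dx = 0; diagonal moments ∫x·sin²(jπx/L) dx = L²/4, ∫x²·sin²(jπx/L) dx = L³·(1/6 − 1/(4j²π²)); cross terms ∫x·sin(jπx/L)·sin(lπx/L) dx = 0 for j + l even and −4jlL²/(π²(j² − l²)²) for j + l odd, ∫x²·sin(jπx/L)·sin(lπx/L) dx = (−1)^(j+l)·4jlL³/(π²(j² − l²)²); higher powers the same way via product-to-sum and parts.
Normalization: ∫|ψ|² dx = 13.868.
⟨x⟩ = 1.7475 and ⟨x²⟩ = 4.3392.
(Δx)² = 4.3392 − (1.7475)² = 1.2855.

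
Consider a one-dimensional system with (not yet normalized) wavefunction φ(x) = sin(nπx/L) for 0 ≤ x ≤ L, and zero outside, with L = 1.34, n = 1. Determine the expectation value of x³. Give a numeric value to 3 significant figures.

⟨x³⟩ = ∫ x³·|φ|² dx / ∫|φ|² dx (integrals over the domain).
With sin²θ = (1 − cos2θ)/2 on 0 ≤ x ≤ L: ∫sin²(nπx/L) dx = L/2, ∫x·sin²(nπx/L) dx = L²/4, ∫x²·sin²(nπx/L) dx = L³·(1/6 − 1/(4n²π²)); higher powers xᵏ the same way, integrating xᵏ·cos(2nπx/L) by parts.
State is unnormalized: ∫|φ|² dx = 0.67000, and ∫φ*·x³·φ dx = 0.28052, so ⟨x³⟩ = 0.28052 / 0.67000.
⟨x³⟩ = 0.41868.

0.419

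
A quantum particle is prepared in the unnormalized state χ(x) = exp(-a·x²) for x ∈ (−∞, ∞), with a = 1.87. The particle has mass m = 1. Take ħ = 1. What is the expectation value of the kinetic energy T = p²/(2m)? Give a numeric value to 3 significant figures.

T = −(ħ²/2m) d²/dx², so ⟨T⟩ = −(ħ²/2m) ∫ χ*·χ'' dx / ∫|χ|² dx; with m = 1.
Gaussian moments: ∫x^(2j)·e^(−2ax²) dx = (2j−1)!!/(4a)^j · √(π/(2a)), odd powers integrate to 0; here √(π/(2a)) = 0.91651. Derivatives: d/dx e^(−ax²) = −2ax·e^(−ax²), d²/dx² e^(−ax²) = (4a²x² − 2a)·e^(−ax²).
State is unnormalized: ∫|χ|² dx = 0.91651, and ∫χ*·(−ħ²/2m · χ'') dx = 0.85694, so ⟨T⟩ = 0.85694 / 0.91651.
⟨T⟩ = 0.93500.

0.935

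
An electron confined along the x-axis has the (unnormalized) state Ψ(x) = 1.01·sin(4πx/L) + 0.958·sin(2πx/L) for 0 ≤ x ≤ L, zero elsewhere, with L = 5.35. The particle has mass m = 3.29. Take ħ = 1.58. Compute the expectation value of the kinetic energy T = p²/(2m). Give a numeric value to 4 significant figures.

T = −(ħ²/2m) d²/dx², so ⟨T⟩ = −(ħ²/2m) ∫ Ψ*·Ψ'' dx / ∫|Ψ|² dx; with m = 3.29.
d²/dx² sin(jπx/L) = −(jπ/L)²·sin(jπx/L); on 0 ≤ x ≤ L, ∫sin²(jπx/L) dx = L/2 and ∫sin(jπx/L)·sin(lπx/L) dx = 0 for j ≠ l, so only diagonal terms survive in ∫|Ψ|² and ∫Ψ·Ψ″; ∫Ψ·Ψ′ dx = [Ψ²/2] between the walls = 0.
State is unnormalized: ∫|Ψ|² dx = 5.1838, and ∫Ψ*·(−ħ²/2m · Ψ'') dx = 6.9964, so ⟨T⟩ = 6.9964 / 5.1838.
⟨T⟩ = 1.3497.

1.350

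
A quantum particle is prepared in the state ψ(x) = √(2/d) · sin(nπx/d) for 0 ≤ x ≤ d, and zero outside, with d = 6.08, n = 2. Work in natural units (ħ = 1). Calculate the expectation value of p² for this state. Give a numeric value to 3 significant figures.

p² ψ = −ħ² d²ψ/dx²; ⟨p²⟩ = −ħ² ∫ ψ*·ψ'' dx.
d/dx sin(nπx/d) = (nπ/d)·cos(nπx/d) and d²/dx² sin(nπx/d) = −(nπ/d)²·sin(nπx/d); on 0 ≤ x ≤ d, ∫sin²(nπx/d) dx = d/2 and ∫sin(nπx/d)·cos(nπx/d) dx = 0.
⟨p²⟩ = 1.0680.

1.07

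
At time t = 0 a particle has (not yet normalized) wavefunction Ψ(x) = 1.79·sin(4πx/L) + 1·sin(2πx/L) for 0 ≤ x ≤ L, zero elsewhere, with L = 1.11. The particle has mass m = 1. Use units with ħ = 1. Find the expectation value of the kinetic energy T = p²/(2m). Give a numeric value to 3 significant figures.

T = −(ħ²/2m) d²/dx², so ⟨T⟩ = −(ħ²/2m) ∫ Ψ*·Ψ'' dx / ∫|Ψ|² dx; with m = 1.
d²/dx² sin(jπx/L) = −(jπ/L)²·sin(jπx/L); on 0 ≤ x ≤ L, ∫sin²(jπx/L) dx = L/2 and ∫sin(jπx/L)·sin(lπx/L) dx = 0 for j ≠ l, so only diagonal terms survive in ∫|Ψ|² and ∫Ψ·Ψ″; ∫Ψ·Ψ′ dx = [Ψ²/2] between the walls = 0.
State is unnormalized: ∫|Ψ|² dx = 2.3333, and ∫Ψ*·(−ħ²/2m · Ψ'') dx = 122.85, so ⟨T⟩ = 122.85 / 2.3333.
⟨T⟩ = 52.651.

52.7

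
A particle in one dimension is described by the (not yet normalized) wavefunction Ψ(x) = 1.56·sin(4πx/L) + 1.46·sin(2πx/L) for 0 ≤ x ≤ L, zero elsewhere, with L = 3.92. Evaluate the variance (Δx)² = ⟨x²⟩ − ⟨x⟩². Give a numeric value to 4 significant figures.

Compute ⟨x⟩ and ⟨x²⟩ separately, then (Δx)² = ⟨x²⟩ − ⟨x⟩².
On 0 ≤ x ≤ L (j ≠ l): ∫sin²(jπx/L) dx = L/2, ∫sin(jπx/L)·sin(lπx/L) dx = 0; diagonal moments ∫x·sin²(jπx/L) dx = L²/4, ∫x²·sin²(jπx/L) dx = L³·(1/6 − 1/(4j²π²)); cross terms ∫x·sin(jπx/L)·sin(lπx/L) dx = 0 for j + l even and −4jlL²/(π²(j² − l²)²) for j + l odd, ∫x²·sin(jπx/L)·sin(lπx/L) dx = (−1)^(j+l)·4jlL³/(π²(j² − l²)²); higher powers the same way via product-to-sum and parts.
Normalization: ∫|Ψ|² dx = 8.9478.
⟨x⟩ = 1.9600 and ⟨x²⟩ = 5.6958.
(Δx)² = 5.6958 − (1.9600)² = 1.8542.

1.854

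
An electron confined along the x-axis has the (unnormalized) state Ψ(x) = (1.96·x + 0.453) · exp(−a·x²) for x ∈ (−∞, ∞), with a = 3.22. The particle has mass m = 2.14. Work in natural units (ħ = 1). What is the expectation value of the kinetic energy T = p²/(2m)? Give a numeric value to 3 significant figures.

1.64

T = −(ħ²/2m) d²/dx², so ⟨T⟩ = −(ħ²/2m) ∫ Ψ*·Ψ'' dx / ∫|Ψ|² dx; with m = 2.14.
Expand each integrand as polynomial × e^(−2ax²) and use ∫x^(2j)·e^(−2ax²) dx = (2j−1)!!/(4a)^j · √(π/(2a)), odd powers → 0; here √(π/(2a)) = 0.69844. Differentiate with the product rule, d/dx e^(−ax²) = −2ax·e^(−ax²).
State is unnormalized: ∫|Ψ|² dx = 0.35165, and ∫Ψ*·(−ħ²/2m · Ψ'') dx = 0.57801, so ⟨T⟩ = 0.57801 / 0.35165.
⟨T⟩ = 1.6437.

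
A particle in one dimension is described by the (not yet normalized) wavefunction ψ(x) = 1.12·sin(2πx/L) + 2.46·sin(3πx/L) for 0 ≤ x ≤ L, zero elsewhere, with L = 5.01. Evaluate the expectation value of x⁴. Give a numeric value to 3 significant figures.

⟨x⁴⟩ = ∫ x⁴·|ψ|² dx / ∫|ψ|² dx (integrals over the domain).
On 0 ≤ x ≤ L (j ≠ l): ∫sin²(jπx/L) dx = L/2, ∫sin(jπx/L)·sin(lπx/L) dx = 0; diagonal moments ∫x·sin²(jπx/L) dx = L²/4, ∫x²·sin²(jπx/L) dx = L³·(1/6 − 1/(4j²π²)); cross terms ∫x·sin(jπx/L)·sin(lπx/L) dx = 0 for j + l even and −4jlL²/(π²(j² − l²)²) for j + l odd, ∫x²·sin(jπx/L)·sin(lπx/L) dx = (−1)^(j+l)·4jlL³/(π²(j² − l²)²); higher powers the same way via product-to-sum and parts.
State is unnormalized: ∫|ψ|² dx = 18.302, and ∫ψ*·x⁴·ψ dx = 907.78, so ⟨x⁴⟩ = 907.78 / 18.302.
⟨x⁴⟩ = 49.601.

49.6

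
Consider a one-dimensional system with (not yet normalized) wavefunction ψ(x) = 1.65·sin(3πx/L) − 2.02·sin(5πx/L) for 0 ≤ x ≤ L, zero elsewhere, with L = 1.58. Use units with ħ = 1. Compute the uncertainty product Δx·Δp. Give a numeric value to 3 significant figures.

Δx = √(⟨x²⟩−⟨x⟩²), Δp = √(⟨p²⟩−⟨p⟩²).
On 0 ≤ x ≤ L (j ≠ l): ∫sin²(jπx/L) dx = L/2, ∫sin(jπx/L)·sin(lπx/L) dx = 0; diagonal moments ∫x·sin²(jπx/L) dx = L²/4, ∫x²·sin²(jπx/L) dx = L³·(1/6 − 1/(4j²π²)); cross terms ∫x·sin(jπx/L)·sin(lπx/L) dx = 0 for j + l even and −4jlL²/(π²(j² − l²)²) for j + l odd, ∫x²·sin(jπx/L)·sin(lπx/L) dx = (−1)^(j+l)·4jlL³/(π²(j² − l²)²); higher powers the same way via product-to-sum and parts. d²/dx² sin(jπx/L) = −(jπ/L)²·sin(jπx/L); on 0 ≤ x ≤ L, ∫sin²(jπx/L) dx = L/2 and ∫sin(jπx/L)·sin(lπx/L) dx = 0 for j ≠ l, so only diagonal terms survive in ∫|ψ|² and ∫ψ·ψ″; ∫ψ·ψ′ dx = [ψ²/2] between the walls = 0.
Normalization: ∫|ψ|² dx = 5.3743.
⟨x⟩ = 0.79000, ⟨x²⟩ = 0.70730 ⇒ Δx = 0.28844.
⟨p⟩ = 0.0000, ⟨p²⟩ = 73.523 ⇒ Δp = 8.5746.
Δx·Δp = 2.4732.

2.47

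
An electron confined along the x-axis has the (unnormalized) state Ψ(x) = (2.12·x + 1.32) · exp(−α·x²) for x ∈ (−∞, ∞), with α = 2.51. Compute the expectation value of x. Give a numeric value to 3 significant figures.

0.255

⟨x⟩ = ∫ x·|Ψ|² dx / ∫|Ψ|² dx (integrals over the domain).
Expand each integrand as polynomial × e^(−2αx²) and use ∫x^(2j)·e^(−2αx²) dx = (2j−1)!!/(4α)^j · √(π/(2α)), odd powers → 0; here √(π/(2α)) = 0.79108.
State is unnormalized: ∫|Ψ|² dx = 1.7325, and ∫Ψ*·x·Ψ dx = 0.44099, so ⟨x⟩ = 0.44099 / 1.7325.
⟨x⟩ = 0.25454.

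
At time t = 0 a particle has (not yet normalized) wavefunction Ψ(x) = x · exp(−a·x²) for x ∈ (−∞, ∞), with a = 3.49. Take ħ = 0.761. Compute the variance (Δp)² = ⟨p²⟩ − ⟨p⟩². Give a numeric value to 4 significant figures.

6.063

Compute ⟨p⟩ and ⟨p²⟩ separately; (Δp)² = ⟨p²⟩ − ⟨p⟩².
Expand each integrand as polynomial × e^(−2ax²) and use ∫x^(2j)·e^(−2ax²) dx = (2j−1)!!/(4a)^j · √(π/(2a)), odd powers → 0; here √(π/(2a)) = 0.67088. Differentiate with the product rule, d/dx e^(−ax²) = −2ax·e^(−ax²).
Normalization: ∫|Ψ|² dx = 0.048058.
⟨p⟩ = 0.0000 and ⟨p²⟩ = 6.0634.
(Δp)² = 6.0634 − (0.0000)² = 6.0634.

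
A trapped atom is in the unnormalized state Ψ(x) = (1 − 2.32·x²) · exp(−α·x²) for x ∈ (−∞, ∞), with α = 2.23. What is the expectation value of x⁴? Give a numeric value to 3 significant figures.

0.0423

⟨x⁴⟩ = ∫ x⁴·|Ψ|² dx / ∫|Ψ|² dx (integrals over the domain).
Expand each integrand as polynomial × e^(−2αx²) and use ∫x^(2j)·e^(−2αx²) dx = (2j−1)!!/(4α)^j · √(π/(2α)), odd powers → 0; here √(π/(2α)) = 0.83928.
State is unnormalized: ∫|Ψ|² dx = 0.57303, and ∫Ψ*·x⁴·Ψ dx = 0.024263, so ⟨x⁴⟩ = 0.024263 / 0.57303.
⟨x⁴⟩ = 0.042342.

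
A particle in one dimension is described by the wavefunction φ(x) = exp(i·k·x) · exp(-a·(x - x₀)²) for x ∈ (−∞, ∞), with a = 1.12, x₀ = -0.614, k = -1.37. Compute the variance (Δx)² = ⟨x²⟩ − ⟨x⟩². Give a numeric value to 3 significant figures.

0.223

Compute ⟨x⟩ and ⟨x²⟩ separately, then (Δx)² = ⟨x²⟩ − ⟨x⟩².
Gaussian moments (u = x − x₀): ∫u^(2j)·e^(−2au²) du = (2j−1)!!/(4a)^j · √(π/(2a)), odd powers integrate to 0; here √(π/(2a)) = 1.1843.
Normalization: ∫|φ|² dx = 1.1843.
⟨x⟩ = -0.61400 and ⟨x²⟩ = 0.60021.
(Δx)² = 0.60021 − (-0.61400)² = 0.22321.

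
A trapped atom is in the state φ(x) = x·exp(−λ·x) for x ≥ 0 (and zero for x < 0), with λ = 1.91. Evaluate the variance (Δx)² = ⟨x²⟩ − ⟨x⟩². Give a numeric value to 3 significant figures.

Compute ⟨x⟩ and ⟨x²⟩ separately, then (Δx)² = ⟨x²⟩ − ⟨x⟩².
Every integrand reduces to terms xʲ·e^(−2λx) on [0, ∞); use ∫₀^∞ xʲ·e^(−2λx) dx = j!/(2λ)^(j+1).
Normalization: ∫|φ|² dx = 0.035879.
⟨x⟩ = 0.78534 and ⟨x²⟩ = 0.82235.
(Δx)² = 0.82235 − (0.78534)² = 0.20559.

0.206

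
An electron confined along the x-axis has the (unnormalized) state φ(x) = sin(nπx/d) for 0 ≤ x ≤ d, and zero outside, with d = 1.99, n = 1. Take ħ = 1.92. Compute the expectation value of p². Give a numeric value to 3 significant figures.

9.19

p² φ = −ħ² d²φ/dx²; ⟨p²⟩ = −ħ² ∫ φ*·φ'' dx / ∫|φ|² dx.
d/dx sin(nπx/d) = (nπ/d)·cos(nπx/d) and d²/dx² sin(nπx/d) = −(nπ/d)²·sin(nπx/d); on 0 ≤ x ≤ d, ∫sin²(nπx/d) dx = d/2 and ∫sin(nπx/d)·cos(nπx/d) dx = 0.
State is unnormalized: ∫|φ|² dx = 0.99500, and ∫φ*·(−ħ² φ'') dx = 9.1415, so ⟨p²⟩ = 9.1415 / 0.99500.
⟨p²⟩ = 9.1875.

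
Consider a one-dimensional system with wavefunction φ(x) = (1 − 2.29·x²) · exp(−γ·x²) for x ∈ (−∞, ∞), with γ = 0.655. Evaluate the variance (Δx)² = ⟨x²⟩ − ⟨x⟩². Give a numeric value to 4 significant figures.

1.784

Compute ⟨x⟩ and ⟨x²⟩ separately, then (Δx)² = ⟨x²⟩ − ⟨x⟩².
Expand each integrand as polynomial × e^(−2γx²) and use ∫x^(2j)·e^(−2γx²) dx = (2j−1)!!/(4γ)^j · √(π/(2γ)), odd powers → 0; here √(π/(2γ)) = 1.5486.
Normalization: ∫|φ|² dx = 2.3907.
⟨x⟩ = 0.0000 and ⟨x²⟩ = 1.7838.
(Δx)² = 1.7838 − (0.0000)² = 1.7838.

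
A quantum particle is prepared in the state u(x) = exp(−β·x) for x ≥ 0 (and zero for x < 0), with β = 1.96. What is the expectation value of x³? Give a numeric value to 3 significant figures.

⟨x³⟩ = ∫ x³·|u|² dx / ∫|u|² dx (integrals over the domain).
Every integrand reduces to terms xʲ·e^(−2βx) on [0, ∞); use ∫₀^∞ xʲ·e^(−2βx) dx = j!/(2β)^(j+1).
State is unnormalized: ∫|u|² dx = 0.25510, and ∫u*·x³·u dx = 0.025410, so ⟨x³⟩ = 0.025410 / 0.25510.
⟨x³⟩ = 0.099608.

0.0996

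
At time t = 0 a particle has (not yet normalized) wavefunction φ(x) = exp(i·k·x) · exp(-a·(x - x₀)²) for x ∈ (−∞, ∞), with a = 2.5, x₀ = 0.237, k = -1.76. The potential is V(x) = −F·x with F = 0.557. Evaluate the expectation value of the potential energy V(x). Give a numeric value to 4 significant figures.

⟨V⟩ = ∫ V(x)·|φ|² dx / ∫|φ|² dx.
Gaussian moments (u = x − x₀): ∫u^(2j)·e^(−2au²) du = (2j−1)!!/(4a)^j · √(π/(2a)), odd powers integrate to 0; here √(π/(2a)) = 0.79267.
State is unnormalized: ∫|φ|² dx = 0.79267, and ∫φ*·V(x)·φ dx = -0.10464, so ⟨V⟩ = -0.10464 / 0.79267.
⟨V⟩ = -0.13201.

-0.1320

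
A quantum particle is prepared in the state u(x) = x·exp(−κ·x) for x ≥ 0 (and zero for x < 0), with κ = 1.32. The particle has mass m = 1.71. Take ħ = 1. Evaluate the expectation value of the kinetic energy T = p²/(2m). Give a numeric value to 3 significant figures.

T = −(ħ²/2m) d²/dx², so ⟨T⟩ = −(ħ²/2m) ∫ u*·u'' dx / ∫|u|² dx; with m = 1.71.
Differentiate x·exp(−κ·x) with the product rule; every integrand then reduces to terms xʲ·e^(−2κx) on [0, ∞), with ∫₀^∞ xʲ·e^(−2κx) dx = j!/(2κ)^(j+1).
State is unnormalized: ∫|u|² dx = 0.10870, and ∫u*·(−ħ²/2m · u'') dx = 0.055378, so ⟨T⟩ = 0.055378 / 0.10870.
⟨T⟩ = 0.50947.

0.509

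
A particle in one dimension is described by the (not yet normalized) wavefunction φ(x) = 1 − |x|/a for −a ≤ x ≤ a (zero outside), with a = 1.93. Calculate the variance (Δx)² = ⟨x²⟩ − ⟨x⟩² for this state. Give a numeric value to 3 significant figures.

0.372

Compute ⟨x⟩ and ⟨x²⟩ separately, then (Δx)² = ⟨x²⟩ − ⟨x⟩².
φ is even, so ∫ over [−a, a] = 2∫₀ᵃ with φ = 1 − x/a there: ∫₀ᵃ (1 − x/a)² dx = a/3, ∫₀ᵃ x²(1 − x/a)² dx = a³/30, ∫₀ᵃ x⁴(1 − x/a)² dx = a⁵/105.
Normalization: ∫|φ|² dx = 1.2867.
⟨x⟩ = 0.0000 and ⟨x²⟩ = 0.37249.
(Δx)² = 0.37249 − (0.0000)² = 0.37249.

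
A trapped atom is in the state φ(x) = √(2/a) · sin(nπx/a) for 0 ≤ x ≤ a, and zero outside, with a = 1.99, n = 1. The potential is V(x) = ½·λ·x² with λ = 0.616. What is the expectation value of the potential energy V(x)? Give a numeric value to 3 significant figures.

0.345

⟨V⟩ = ∫ V(x)·|φ|² dx.
With sin²θ = (1 − cos2θ)/2 on 0 ≤ x ≤ a: ∫sin²(nπx/a) dx = a/2, ∫x·sin²(nπx/a) dx = a²/4, ∫x²·sin²(nπx/a) dx = a³·(1/6 − 1/(4n²π²)); higher powers xᵏ the same way, integrating xᵏ·cos(2nπx/a) by parts.
⟨V⟩ = 0.34478.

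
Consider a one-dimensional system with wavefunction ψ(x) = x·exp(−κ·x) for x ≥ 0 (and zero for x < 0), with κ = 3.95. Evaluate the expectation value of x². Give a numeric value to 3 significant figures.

⟨x²⟩ = ∫ x²·|ψ|² dx / ∫|ψ|² dx (integrals over the domain).
Every integrand reduces to terms xʲ·e^(−2κx) on [0, ∞); use ∫₀^∞ xʲ·e^(−2κx) dx = j!/(2κ)^(j+1).
State is unnormalized: ∫|ψ|² dx = 0.0040565, and ∫ψ*·x²·ψ dx = 0.00077997, so ⟨x²⟩ = 0.00077997 / 0.0040565.
⟨x²⟩ = 0.19228.

0.192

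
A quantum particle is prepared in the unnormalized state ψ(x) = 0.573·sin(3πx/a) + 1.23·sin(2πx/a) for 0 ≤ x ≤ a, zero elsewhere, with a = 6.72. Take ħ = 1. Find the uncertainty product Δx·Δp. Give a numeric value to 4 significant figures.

Δx = √(⟨x²⟩−⟨x⟩²), Δp = √(⟨p²⟩−⟨p⟩²).
On 0 ≤ x ≤ a (j ≠ l): ∫sin²(jπx/a) dx = a/2, ∫sin(jπx/a)·sin(lπx/a) dx = 0; diagonal moments ∫x·sin²(jπx/a) dx = a²/4, ∫x²·sin²(jπx/a) dx = a³·(1/6 − 1/(4j²π²)); cross terms ∫x·sin(jπx/a)·sin(lπx/a) dx = 0 for j + l even and −4jla²/(π²(j² − l²)²) for j + l odd, ∫x²·sin(jπx/a)·sin(lπx/a) dx = (−1)^(j+l)·4jla³/(π²(j² − l²)²); higher powers the same way via product-to-sum and parts. d²/dx² sin(jπx/a) = −(jπ/a)²·sin(jπx/a); on 0 ≤ x ≤ a, ∫sin²(jπx/a) dx = a/2 and ∫sin(jπx/a)·sin(lπx/a) dx = 0 for j ≠ l, so only diagonal terms survive in ∫|ψ|² and ∫ψ·ψ″; ∫ψ·ψ′ dx = [ψ²/2] between the walls = 0.
Normalization: ∫|ψ|² dx = 6.1865.
⟨x⟩ = 2.3592, ⟨x²⟩ = 7.8121 ⇒ Δx = 1.4988.
⟨p⟩ = 0.0000, ⟨p²⟩ = 1.0691 ⇒ Δp = 1.0340.
Δx·Δp = 1.5497.

1.550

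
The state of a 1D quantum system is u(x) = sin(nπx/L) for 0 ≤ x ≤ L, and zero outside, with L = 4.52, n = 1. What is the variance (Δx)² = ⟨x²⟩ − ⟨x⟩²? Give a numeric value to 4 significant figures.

Compute ⟨x⟩ and ⟨x²⟩ separately, then (Δx)² = ⟨x²⟩ − ⟨x⟩².
With sin²θ = (1 − cos2θ)/2 on 0 ≤ x ≤ L: ∫sin²(nπx/L) dx = L/2, ∫x·sin²(nπx/L) dx = L²/4, ∫x²·sin²(nπx/L) dx = L³·(1/6 − 1/(4n²π²)); higher powers xᵏ the same way, integrating xᵏ·cos(2nπx/L) by parts.
Normalization: ∫|u|² dx = 2.2600.
⟨x⟩ = 2.2600 and ⟨x²⟩ = 5.7751.
(Δx)² = 5.7751 − (2.2600)² = 0.66752.

0.6675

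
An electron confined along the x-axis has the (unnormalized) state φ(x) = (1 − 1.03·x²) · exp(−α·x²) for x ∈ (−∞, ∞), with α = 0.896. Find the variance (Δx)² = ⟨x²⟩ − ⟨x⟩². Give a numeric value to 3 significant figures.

0.213

Compute ⟨x⟩ and ⟨x²⟩ separately, then (Δx)² = ⟨x²⟩ − ⟨x⟩².
Expand each integrand as polynomial × e^(−2αx²) and use ∫x^(2j)·e^(−2αx²) dx = (2j−1)!!/(4α)^j · √(π/(2α)), odd powers → 0; here √(π/(2α)) = 1.3241.
Normalization: ∫|φ|² dx = 0.89109.
⟨x⟩ = 0.0000 and ⟨x²⟩ = 0.21333.
(Δx)² = 0.21333 − (0.0000)² = 0.21333.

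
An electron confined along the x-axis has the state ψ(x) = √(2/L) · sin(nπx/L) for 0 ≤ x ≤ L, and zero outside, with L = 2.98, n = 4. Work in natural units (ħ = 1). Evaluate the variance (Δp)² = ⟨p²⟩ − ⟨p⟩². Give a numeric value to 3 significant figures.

17.8

Compute ⟨p⟩ and ⟨p²⟩ separately; (Δp)² = ⟨p²⟩ − ⟨p⟩².
d/dx sin(nπx/L) = (nπ/L)·cos(nπx/L) and d²/dx² sin(nπx/L) = −(nπ/L)²·sin(nπx/L); on 0 ≤ x ≤ L, ∫sin²(nπx/L) dx = L/2 and ∫sin(nπx/L)·cos(nπx/L) dx = 0.
⟨p⟩ = 0.0000 and ⟨p²⟩ = 17.782.
(Δp)² = 17.782 − (0.0000)² = 17.782.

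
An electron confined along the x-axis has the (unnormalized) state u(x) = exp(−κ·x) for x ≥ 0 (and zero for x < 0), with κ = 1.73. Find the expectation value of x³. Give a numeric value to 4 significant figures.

⟨x³⟩ = ∫ x³·|u|² dx / ∫|u|² dx (integrals over the domain).
Every integrand reduces to terms xʲ·e^(−2κx) on [0, ∞); use ∫₀^∞ xʲ·e^(−2κx) dx = j!/(2κ)^(j+1).
State is unnormalized: ∫|u|² dx = 0.28902, and ∫u*·x³·u dx = 0.041865, so ⟨x³⟩ = 0.041865 / 0.28902.
⟨x³⟩ = 0.14485.

0.1449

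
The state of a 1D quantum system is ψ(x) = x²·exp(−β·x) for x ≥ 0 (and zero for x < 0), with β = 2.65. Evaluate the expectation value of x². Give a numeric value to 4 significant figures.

⟨x²⟩ = ∫ x²·|ψ|² dx / ∫|ψ|² dx (integrals over the domain).
Every integrand reduces to terms xʲ·e^(−2βx) on [0, ∞); use ∫₀^∞ xʲ·e^(−2βx) dx = j!/(2β)^(j+1).
State is unnormalized: ∫|ψ|² dx = 0.0057389, and ∫ψ*·x²·ψ dx = 0.0061292, so ⟨x²⟩ = 0.0061292 / 0.0057389.
⟨x²⟩ = 1.0680.

1.068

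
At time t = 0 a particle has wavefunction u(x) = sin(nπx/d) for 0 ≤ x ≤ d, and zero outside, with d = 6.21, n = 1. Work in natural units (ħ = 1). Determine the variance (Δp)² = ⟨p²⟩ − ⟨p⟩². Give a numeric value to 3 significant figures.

Compute ⟨p⟩ and ⟨p²⟩ separately; (Δp)² = ⟨p²⟩ − ⟨p⟩².
d/dx sin(nπx/d) = (nπ/d)·cos(nπx/d) and d²/dx² sin(nπx/d) = −(nπ/d)²·sin(nπx/d); on 0 ≤ x ≤ d, ∫sin²(nπx/d) dx = d/2 and ∫sin(nπx/d)·cos(nπx/d) dx = 0.
Normalization: ∫|u|² dx = 3.1050.
⟨p⟩ = 0.0000 and ⟨p²⟩ = 0.25593.
(Δp)² = 0.25593 − (0.0000)² = 0.25593.

0.256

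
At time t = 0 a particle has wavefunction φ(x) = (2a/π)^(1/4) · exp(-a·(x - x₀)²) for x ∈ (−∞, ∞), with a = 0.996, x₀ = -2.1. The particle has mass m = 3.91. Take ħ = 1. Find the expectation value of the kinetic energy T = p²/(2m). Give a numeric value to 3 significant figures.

T = −(ħ²/2m) d²/dx², so ⟨T⟩ = −(ħ²/2m) ∫ φ*·φ'' dx; with m = 3.91.
Gaussian moments (u = x − x₀): ∫u^(2j)·e^(−2au²) du = (2j−1)!!/(4a)^j · √(π/(2a)), odd powers integrate to 0; here √(π/(2a)) = 1.2558. Derivatives: d/dx e^(−au²) = −2au·e^(−au²), d²/dx² e^(−au²) = (4a²u² − 2a)·e^(−au²).
⟨T⟩ = 0.12737.

0.127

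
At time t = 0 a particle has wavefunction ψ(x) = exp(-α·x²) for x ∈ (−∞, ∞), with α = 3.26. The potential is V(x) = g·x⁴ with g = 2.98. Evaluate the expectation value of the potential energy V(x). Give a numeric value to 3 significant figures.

0.0526

⟨V⟩ = ∫ V(x)·|ψ|² dx / ∫|ψ|² dx.
Gaussian moments: ∫x^(2j)·e^(−2αx²) dx = (2j−1)!!/(4α)^j · √(π/(2α)), odd powers integrate to 0; here √(π/(2α)) = 0.69415.
State is unnormalized: ∫|ψ|² dx = 0.69415, and ∫ψ*·V(x)·ψ dx = 0.036495, so ⟨V⟩ = 0.036495 / 0.69415.
⟨V⟩ = 0.052575.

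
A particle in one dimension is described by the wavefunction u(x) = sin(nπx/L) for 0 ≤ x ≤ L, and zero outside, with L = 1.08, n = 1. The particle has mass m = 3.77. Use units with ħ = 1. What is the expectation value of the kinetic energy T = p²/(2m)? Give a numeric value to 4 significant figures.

T = −(ħ²/2m) d²/dx², so ⟨T⟩ = −(ħ²/2m) ∫ u*·u'' dx / ∫|u|² dx; with m = 3.77.
d/dx sin(nπx/L) = (nπ/L)·cos(nπx/L) and d²/dx² sin(nπx/L) = −(nπ/L)²·sin(nπx/L); on 0 ≤ x ≤ L, ∫sin²(nπx/L) dx = L/2 and ∫sin(nπx/L)·cos(nπx/L) dx = 0.
State is unnormalized: ∫|u|² dx = 0.54000, and ∫u*·(−ħ²/2m · u'') dx = 0.60600, so ⟨T⟩ = 0.60600 / 0.54000.
⟨T⟩ = 1.1222.

1.122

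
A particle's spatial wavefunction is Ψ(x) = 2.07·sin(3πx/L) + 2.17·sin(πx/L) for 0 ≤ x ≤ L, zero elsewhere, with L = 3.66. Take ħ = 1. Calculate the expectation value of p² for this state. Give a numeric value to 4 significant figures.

p² Ψ = −ħ² d²Ψ/dx²; ⟨p²⟩ = −ħ² ∫ Ψ*·Ψ'' dx / ∫|Ψ|² dx.
d²/dx² sin(jπx/L) = −(jπ/L)²·sin(jπx/L); on 0 ≤ x ≤ L, ∫sin²(jπx/L) dx = L/2 and ∫sin(jπx/L)·sin(lπx/L) dx = 0 for j ≠ l, so only diagonal terms survive in ∫|Ψ|² and ∫Ψ·Ψ″; ∫Ψ·Ψ′ dx = [Ψ²/2] between the walls = 0.
State is unnormalized: ∫|Ψ|² dx = 16.459, and ∫Ψ*·(−ħ² Ψ'') dx = 58.345, so ⟨p²⟩ = 58.345 / 16.459.
⟨p²⟩ = 3.5450.

3.545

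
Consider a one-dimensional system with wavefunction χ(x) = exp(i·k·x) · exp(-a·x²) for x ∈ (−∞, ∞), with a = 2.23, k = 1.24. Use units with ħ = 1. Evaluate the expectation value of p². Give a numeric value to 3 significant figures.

3.77

p² χ = −ħ² d²χ/dx²; ⟨p²⟩ = −ħ² ∫ χ*·χ'' dx / ∫|χ|² dx.
Gaussian moments: ∫x^(2j)·e^(−2ax²) dx = (2j−1)!!/(4a)^j · √(π/(2a)), odd powers integrate to 0; here √(π/(2a)) = 0.83928. Derivatives: χ′ = (ik − 2ax)·χ, χ″ = ((ik − 2ax)² − 2a)·χ; the odd-in-x pieces drop out.
State is unnormalized: ∫|χ|² dx = 0.83928, and ∫χ*·(−ħ² χ'') dx = 3.1621, so ⟨p²⟩ = 3.1621 / 0.83928.
⟨p²⟩ = 3.7676.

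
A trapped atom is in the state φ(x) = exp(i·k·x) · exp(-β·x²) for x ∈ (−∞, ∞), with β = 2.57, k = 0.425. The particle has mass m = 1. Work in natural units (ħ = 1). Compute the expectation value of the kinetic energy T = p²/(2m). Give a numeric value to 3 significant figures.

1.38

T = −(ħ²/2m) d²/dx², so ⟨T⟩ = −(ħ²/2m) ∫ φ*·φ'' dx / ∫|φ|² dx; with m = 1.
Gaussian moments: ∫x^(2j)·e^(−2βx²) dx = (2j−1)!!/(4β)^j · √(π/(2β)), odd powers integrate to 0; here √(π/(2β)) = 0.78180. Derivatives: φ′ = (ik − 2βx)·φ, φ″ = ((ik − 2βx)² − 2β)·φ; the odd-in-x pieces drop out.
State is unnormalized: ∫|φ|² dx = 0.78180, and ∫φ*·(−ħ²/2m · φ'') dx = 1.0752, so ⟨T⟩ = 1.0752 / 0.78180.
⟨T⟩ = 1.3753.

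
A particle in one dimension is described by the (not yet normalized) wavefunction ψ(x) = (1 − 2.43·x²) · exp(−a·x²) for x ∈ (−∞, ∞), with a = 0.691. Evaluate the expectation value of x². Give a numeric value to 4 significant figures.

⟨x²⟩ = ∫ x²·|ψ|² dx / ∫|ψ|² dx (integrals over the domain).
Expand each integrand as polynomial × e^(−2ax²) and use ∫x^(2j)·e^(−2ax²) dx = (2j−1)!!/(4a)^j · √(π/(2a)), odd powers → 0; here √(π/(2a)) = 1.5077.
State is unnormalized: ∫|ψ|² dx = 2.3527, and ∫ψ*·x²·ψ dx = 3.9923, so ⟨x²⟩ = 3.9923 / 2.3527.
⟨x²⟩ = 1.6969.

1.697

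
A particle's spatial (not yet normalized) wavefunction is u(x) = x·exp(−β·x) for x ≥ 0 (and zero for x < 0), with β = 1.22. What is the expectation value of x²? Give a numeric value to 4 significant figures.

2.016

⟨x²⟩ = ∫ x²·|u|² dx / ∫|u|² dx (integrals over the domain).
Every integrand reduces to terms xʲ·e^(−2βx) on [0, ∞); use ∫₀^∞ xʲ·e^(−2βx) dx = j!/(2β)^(j+1).
State is unnormalized: ∫|u|² dx = 0.13768, and ∫u*·x²·u dx = 0.27750, so ⟨x²⟩ = 0.27750 / 0.13768.
⟨x²⟩ = 2.0156.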